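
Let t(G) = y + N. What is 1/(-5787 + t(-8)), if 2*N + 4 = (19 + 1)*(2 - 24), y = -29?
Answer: -1/6038 ≈ -0.00016562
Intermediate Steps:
N = -222 (N = -2 + ((19 + 1)*(2 - 24))/2 = -2 + (20*(-22))/2 = -2 + (½)*(-440) = -2 - 220 = -222)
t(G) = -251 (t(G) = -29 - 222 = -251)
1/(-5787 + t(-8)) = 1/(-5787 - 251) = 1/(-6038) = -1/6038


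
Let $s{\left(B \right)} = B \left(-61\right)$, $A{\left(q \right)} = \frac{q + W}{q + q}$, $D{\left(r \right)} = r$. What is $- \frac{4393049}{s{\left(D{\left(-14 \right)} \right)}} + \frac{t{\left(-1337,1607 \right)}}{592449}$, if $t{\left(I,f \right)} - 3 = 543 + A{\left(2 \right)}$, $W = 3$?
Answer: $- \frac{473210367209}{91991172} \approx -5144.1$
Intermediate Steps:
$A{\left(q \right)} = \frac{3 + q}{2 q}$ ($A{\left(q \right)} = \frac{q + 3}{q + q} = \frac{3 + q}{2 q}$)
$t{\left(I,f \right)} = \frac{2189}{4}$ ($t{\left(I,f \right)} = 3 + \left(543 + \frac{3 + 2}{2 \cdot 2}\right) = 3 + \left(543 + \frac{1}{2} \cdot \frac{1}{2} \cdot 5\right) = 3 + \left(543 + \frac{5}{4}\right) = 3 + \frac{2177}{4} = \frac{2189}{4}$)
$s{\left(B \right)} = - 61 B$
$- \frac{4393049}{s{\left(D{\left(-14 \right)} \right)}} + \frac{t{\left(-1337,1607 \right)}}{592449} = - \frac{4393049}{\left(-61\right) \left(-14\right)} + \frac{2189}{4 \cdot 592449} = - \frac{4393049}{854} + \frac{2189}{4} \cdot \frac{1}{592449} = \left(-4393049\right) \frac{1}{854} + \frac{199}{215436} = - \frac{4393049}{854} + \frac{199}{215436} = - \frac{473210367209}{91991172}$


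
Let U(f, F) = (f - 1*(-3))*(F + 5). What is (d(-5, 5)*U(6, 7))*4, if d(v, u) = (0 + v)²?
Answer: 10800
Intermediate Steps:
d(v, u) = v²
U(f, F) = (3 + f)*(5 + F) (U(f, F) = (f + 3)*(5 + F) = (3 + f)*(5 + F))
(d(-5, 5)*U(6, 7))*4 = ((-5)²*(15 + 3*7 + 5*6 + 7*6))*4 = (25*(15 + 21 + 30 + 42))*4 = (25*108)*4 = 2700*4 = 10800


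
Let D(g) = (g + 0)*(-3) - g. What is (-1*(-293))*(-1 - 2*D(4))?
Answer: 9083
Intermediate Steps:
D(g) = -4*g (D(g) = g*(-3) - g = -3*g - g = -4*g)
(-1*(-293))*(-1 - 2*D(4)) = (-1*(-293))*(-1 - (-8)*4) = 293*(-1 - 2*(-16)) = 293*(-1 + 32) = 293*31 = 9083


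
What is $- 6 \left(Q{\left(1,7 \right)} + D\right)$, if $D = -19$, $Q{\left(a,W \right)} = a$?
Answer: $108$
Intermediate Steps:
$- 6 \left(Q{\left(1,7 \right)} + D\right) = - 6 \left(1 - 19\right) = \left(-6\right) \left(-18\right) = 108$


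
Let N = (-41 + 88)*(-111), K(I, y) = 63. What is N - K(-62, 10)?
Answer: -5280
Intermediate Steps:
N = -5217 (N = 47*(-111) = -5217)
N - K(-62, 10) = -5217 - 1*63 = -5217 - 63 = -5280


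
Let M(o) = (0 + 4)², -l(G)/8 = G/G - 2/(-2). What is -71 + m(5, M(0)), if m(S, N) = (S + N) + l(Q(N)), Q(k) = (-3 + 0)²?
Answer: -66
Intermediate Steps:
Q(k) = 9 (Q(k) = (-3)² = 9)
l(G) = -16 (l(G) = -8*(G/G - 2/(-2)) = -8*(1 - 2*(-½)) = -8*(1 + 1) = -8*2 = -16)
M(o) = 16 (M(o) = 4² = 16)
m(S, N) = -16 + N + S (m(S, N) = (S + N) - 16 = (N + S) - 16 = -16 + N + S)
-71 + m(5, M(0)) = -71 + (-16 + 16 + 5) = -71 + 5 = -66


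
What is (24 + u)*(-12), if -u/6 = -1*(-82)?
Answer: 5616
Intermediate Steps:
u = -492 (u = -(-6)*(-82) = -6*82 = -492)
(24 + u)*(-12) = (24 - 492)*(-12) = -468*(-12) = 5616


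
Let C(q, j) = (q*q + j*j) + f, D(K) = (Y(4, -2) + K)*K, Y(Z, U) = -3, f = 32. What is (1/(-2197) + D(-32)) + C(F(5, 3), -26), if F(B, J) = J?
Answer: 4035888/2197 ≈ 1837.0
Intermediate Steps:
D(K) = K*(-3 + K) (D(K) = (-3 + K)*K = K*(-3 + K))
C(q, j) = 32 + j² + q² (C(q, j) = (q*q + j*j) + 32 = (q² + j²) + 32 = (j² + q²) + 32 = 32 + j² + q²)
(1/(-2197) + D(-32)) + C(F(5, 3), -26) = (1/(-2197) - 32*(-3 - 32)) + (32 + (-26)² + 3²) = (-1/2197 - 32*(-35)) + (32 + 676 + 9) = (-1/2197 + 1120) + 717 = 2460639/2197 + 717 = 4035888/2197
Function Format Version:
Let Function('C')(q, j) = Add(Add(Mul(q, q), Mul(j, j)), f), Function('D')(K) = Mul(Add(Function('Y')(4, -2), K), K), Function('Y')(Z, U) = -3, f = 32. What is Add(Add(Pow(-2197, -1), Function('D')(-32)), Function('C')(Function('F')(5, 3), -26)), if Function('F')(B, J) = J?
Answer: Rational(4035888, 2197) ≈ 1837.0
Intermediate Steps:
Function('D')(K) = Mul(K, Add(-3, K)) (Function('D')(K) = Mul(Add(-3, K), K) = Mul(K, Add(-3, K)))
Function('C')(q, j) = Add(32, Pow(j, 2), Pow(q, 2)) (Function('C')(q, j) = Add(Add(Mul(q, q), Mul(j, j)), 32) = Add(Add(Pow(q, 2), Pow(j, 2)), 32) = Add(Add(Pow(j, 2), Pow(q, 2)), 32) = Add(32, Pow(j, 2), Pow(q, 2)))
Add(Add(Pow(-2197, -1), Function('D')(-32)), Function('C')(Function('F')(5, 3), -26)) = Add(Add(Pow(-2197, -1), Mul(-32, Add(-3, -32))), Add(32, Pow(-26, 2), Pow(3, 2))) = Add(Add(Rational(-1, 2197), Mul(-32, -35)), Add(32, 676, 9)) = Add(Add(Rational(-1, 2197), 1120), 717) = Add(Rational(2460639, 2197), 717) = Rational(4035888, 2197)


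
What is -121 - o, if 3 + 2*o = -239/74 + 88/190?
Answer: -1660721/14060 ≈ -118.12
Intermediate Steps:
o = -40539/14060 (o = -3/2 + (-239/74 + 88/190)/2 = -3/2 + (-239*1/74 + 88*(1/190))/2 = -3/2 + (-239/74 + 44/95)/2 = -3/2 + (½)*(-19449/7030) = -3/2 - 19449/14060 = -40539/14060 ≈ -2.8833)
-121 - o = -121 - 1*(-40539/14060) = -121 + 40539/14060 = -1660721/14060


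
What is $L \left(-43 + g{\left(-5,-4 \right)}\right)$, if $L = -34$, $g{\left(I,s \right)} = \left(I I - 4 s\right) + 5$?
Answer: $-102$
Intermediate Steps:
$g{\left(I,s \right)} = 5 + I^{2} - 4 s$ ($g{\left(I,s \right)} = \left(I^{2} - 4 s\right) + 5 = 5 + I^{2} - 4 s$)
$L \left(-43 + g{\left(-5,-4 \right)}\right) = - 34 \left(-43 + \left(5 + \left(-5\right)^{2} - -16\right)\right) = - 34 \left(-43 + \left(5 + 25 + 16\right)\right) = - 34 \left(-43 + 46\right) = \left(-34\right) 3 = -102$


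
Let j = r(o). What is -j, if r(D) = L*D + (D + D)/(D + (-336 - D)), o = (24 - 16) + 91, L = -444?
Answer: 2461569/56 ≈ 43957.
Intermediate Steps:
o = 99 (o = 8 + 91 = 99)
r(D) = -74593*D/168 (r(D) = -444*D + (D + D)/(D + (-336 - D)) = -444*D + (2*D)/(-336) = -444*D + (2*D)*(-1/336) = -444*D - D/168 = -74593*D/168)
j = -2461569/56 (j = -74593/168*99 = -2461569/56 ≈ -43957.)
-j = -1*(-2461569/56) = 2461569/56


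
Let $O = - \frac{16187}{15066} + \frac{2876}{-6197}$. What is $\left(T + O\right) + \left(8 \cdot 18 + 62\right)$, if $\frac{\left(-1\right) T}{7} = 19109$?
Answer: $- \frac{12469559655769}{93364002} \approx -1.3356 \cdot 10^{5}$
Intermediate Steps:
$T = -133763$ ($T = \left(-7\right) 19109 = -133763$)
$O = - \frac{143640655}{93364002}$ ($O = \left(-16187\right) \frac{1}{15066} + 2876 \left(- \frac{1}{6197}\right) = - \frac{16187}{15066} - \frac{2876}{6197} = - \frac{143640655}{93364002} \approx -1.5385$)
$\left(T + O\right) + \left(8 \cdot 18 + 62\right) = \left(-133763 - \frac{143640655}{93364002}\right) + \left(8 \cdot 18 + 62\right) = - \frac{12488792640181}{93364002} + \left(144 + 62\right) = - \frac{12488792640181}{93364002} + 206 = - \frac{12469559655769}{93364002}$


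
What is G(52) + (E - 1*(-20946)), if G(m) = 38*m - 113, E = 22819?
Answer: 45628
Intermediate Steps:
G(m) = -113 + 38*m
G(52) + (E - 1*(-20946)) = (-113 + 38*52) + (22819 - 1*(-20946)) = (-113 + 1976) + (22819 + 20946) = 1863 + 43765 = 45628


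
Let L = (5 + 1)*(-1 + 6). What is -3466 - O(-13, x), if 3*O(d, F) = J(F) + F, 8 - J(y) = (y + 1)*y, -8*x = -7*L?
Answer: -155471/48 ≈ -3239.0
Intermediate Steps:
L = 30 (L = 6*5 = 30)
x = 105/4 (x = -(-7)*30/8 = -⅛*(-210) = 105/4 ≈ 26.250)
J(y) = 8 - y*(1 + y) (J(y) = 8 - (y + 1)*y = 8 - (1 + y)*y = 8 - y*(1 + y))
O(d, F) = 8/3 - F²/3 (O(d, F) = ((8 - F - F²) + F)/3 = (8 - F²)/3 = 8/3 - F²/3)
-3466 - O(-13, x) = -3466 - (8/3 - (105/4)²/3) = -3466 - (8/3 - ⅓*11025/16) = -3466 - (8/3 - 3675/16) = -3466 - 1*(-10897/48) = -3466 + 10897/48 = -155471/48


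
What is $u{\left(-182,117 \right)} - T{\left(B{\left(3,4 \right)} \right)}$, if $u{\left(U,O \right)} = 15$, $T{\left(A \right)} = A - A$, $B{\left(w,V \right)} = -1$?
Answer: $15$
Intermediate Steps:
$T{\left(A \right)} = 0$
$u{\left(-182,117 \right)} - T{\left(B{\left(3,4 \right)} \right)} = 15 - 0 = 15 + 0 = 15$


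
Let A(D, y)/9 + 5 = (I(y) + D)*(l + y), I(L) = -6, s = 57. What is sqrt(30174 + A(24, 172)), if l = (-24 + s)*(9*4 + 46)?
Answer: sqrt(496365) ≈ 704.53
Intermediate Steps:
l = 2706 (l = (-24 + 57)*(9*4 + 46) = 33*(36 + 46) = 33*82 = 2706)
A(D, y) = -45 + 9*(-6 + D)*(2706 + y) (A(D, y) = -45 + 9*((-6 + D)*(2706 + y)) = -45 + 9*(-6 + D)*(2706 + y))
sqrt(30174 + A(24, 172)) = sqrt(30174 + (-146169 - 54*172 + 24354*24 + 9*24*172)) = sqrt(30174 + (-146169 - 9288 + 584496 + 37152)) = sqrt(30174 + 466191) = sqrt(496365)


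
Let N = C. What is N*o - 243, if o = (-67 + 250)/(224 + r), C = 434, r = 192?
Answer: -10833/208 ≈ -52.082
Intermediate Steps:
N = 434
o = 183/416 (o = (-67 + 250)/(224 + 192) = 183/416 ≈ 0.43990)
N*o - 243 = 434*(183/416) - 243 = 39711/208 - 243 = -10833/208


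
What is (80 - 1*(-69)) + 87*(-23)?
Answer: -1852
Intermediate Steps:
(80 - 1*(-69)) + 87*(-23) = (80 + 69) - 2001 = 149 - 2001 = -1852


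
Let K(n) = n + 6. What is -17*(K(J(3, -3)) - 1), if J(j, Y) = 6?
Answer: -187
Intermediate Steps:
K(n) = 6 + n
-17*(K(J(3, -3)) - 1) = -17*((6 + 6) - 1) = -17*(12 - 1) = -17*11 = -187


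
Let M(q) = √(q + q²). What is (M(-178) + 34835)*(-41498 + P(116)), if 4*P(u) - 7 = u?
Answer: -5778046615/4 - 165869*√31506/4 ≈ -1.4519e+9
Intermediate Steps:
P(u) = 7/4 + u/4
(M(-178) + 34835)*(-41498 + P(116)) = (√(-178*(1 - 178)) + 34835)*(-41498 + (7/4 + (¼)*116)) = (√(-178*(-177)) + 34835)*(-41498 + (7/4 + 29)) = (√31506 + 34835)*(-41498 + 123/4) = (34835 + √31506)*(-165869/4) = -5778046615/4 - 165869*√31506/4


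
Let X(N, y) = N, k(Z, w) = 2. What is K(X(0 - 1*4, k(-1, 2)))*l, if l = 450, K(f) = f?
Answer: -1800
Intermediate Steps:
K(X(0 - 1*4, k(-1, 2)))*l = (0 - 1*4)*450 = (0 - 4)*450 = -4*450 = -1800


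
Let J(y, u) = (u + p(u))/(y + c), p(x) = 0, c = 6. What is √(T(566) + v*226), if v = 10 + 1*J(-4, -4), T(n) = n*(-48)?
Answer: 4*I*√1585 ≈ 159.25*I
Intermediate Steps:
T(n) = -48*n
J(y, u) = u/(6 + y) (J(y, u) = (u + 0)/(y + 6) = u/(6 + y))
v = 8 (v = 10 + 1*(-4/(6 - 4)) = 10 + 1*(-4/2) = 10 + 1*(-4*½) = 10 + 1*(-2) = 10 - 2 = 8)
√(T(566) + v*226) = √(-48*566 + 8*226) = √(-27168 + 1808) = √(-25360) = 4*I*√1585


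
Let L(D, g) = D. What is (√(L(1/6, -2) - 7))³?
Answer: -41*I*√246/36 ≈ -17.863*I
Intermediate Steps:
(√(L(1/6, -2) - 7))³ = (√(1/6 - 7))³ = (√(⅙ - 7))³ = (√(-41/6))³ = (I*√246/6)³ = -41*I*√246/36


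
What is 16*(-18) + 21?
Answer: -267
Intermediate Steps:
16*(-18) + 21 = -288 + 21 = -267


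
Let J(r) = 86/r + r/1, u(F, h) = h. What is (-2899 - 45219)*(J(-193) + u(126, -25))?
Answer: 2028654880/193 ≈ 1.0511e+7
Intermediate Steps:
J(r) = r + 86/r (J(r) = 86/r + r*1 = 86/r + r = r + 86/r)
(-2899 - 45219)*(J(-193) + u(126, -25)) = (-2899 - 45219)*((-193 + 86/(-193)) - 25) = -48118*((-193 + 86*(-1/193)) - 25) = -48118*((-193 - 86/193) - 25) = -48118*(-37335/193 - 25) = -48118*(-42160/193) = 2028654880/193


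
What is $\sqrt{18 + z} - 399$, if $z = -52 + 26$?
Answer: $-399 + 2 i \sqrt{2} \approx -399.0 + 2.8284 i$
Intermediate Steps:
$z = -26$
$\sqrt{18 + z} - 399 = \sqrt{18 - 26} - 399 = \sqrt{-8} - 399 = 2 i \sqrt{2} - 399 = -399 + 2 i \sqrt{2}$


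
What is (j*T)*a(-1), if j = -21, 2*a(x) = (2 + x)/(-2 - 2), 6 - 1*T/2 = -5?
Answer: 231/4 ≈ 57.750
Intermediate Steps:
T = 22 (T = 12 - 2*(-5) = 12 + 10 = 22)
a(x) = -¼ - x/8 (a(x) = ((2 + x)/(-2 - 2))/2 = ((2 + x)/(-4))/2 = ((2 + x)*(-¼))/2 = (-½ - x/4)/2 = -¼ - x/8)
(j*T)*a(-1) = (-21*22)*(-¼ - ⅛*(-1)) = -462*(-¼ + ⅛) = -462*(-⅛) = 231/4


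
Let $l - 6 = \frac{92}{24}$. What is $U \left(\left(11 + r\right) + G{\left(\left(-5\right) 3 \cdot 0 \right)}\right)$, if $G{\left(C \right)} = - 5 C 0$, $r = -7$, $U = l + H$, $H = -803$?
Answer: $- \frac{9518}{3} \approx -3172.7$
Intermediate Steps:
$l = \frac{59}{6}$ ($l = 6 + \frac{92}{24} = 6 + 92 \cdot \frac{1}{24} = 6 + \frac{23}{6} = \frac{59}{6} \approx 9.8333$)
$U = - \frac{4759}{6}$ ($U = \frac{59}{6} - 803 = - \frac{4759}{6} \approx -793.17$)
$G{\left(C \right)} = 0$
$U \left(\left(11 + r\right) + G{\left(\left(-5\right) 3 \cdot 0 \right)}\right) = - \frac{4759 \left(\left(11 - 7\right) + 0\right)}{6} = - \frac{4759 \left(4 + 0\right)}{6} = \left(- \frac{4759}{6}\right) 4 = - \frac{9518}{3}$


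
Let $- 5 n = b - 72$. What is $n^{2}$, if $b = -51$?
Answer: $\frac{15129}{25} \approx 605.16$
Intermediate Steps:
$n = \frac{123}{5}$ ($n = - \frac{-51 - 72}{5} = \left(- \frac{1}{5}\right) \left(-123\right) = \frac{123}{5} \approx 24.6$)
$n^{2} = \left(\frac{123}{5}\right)^{2} = \frac{15129}{25}$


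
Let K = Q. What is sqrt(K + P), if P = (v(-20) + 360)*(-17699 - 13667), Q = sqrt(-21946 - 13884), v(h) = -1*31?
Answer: sqrt(-10319414 + I*sqrt(35830)) ≈ 0.03 + 3212.4*I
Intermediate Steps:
v(h) = -31
Q = I*sqrt(35830) (Q = sqrt(-35830) = I*sqrt(35830) ≈ 189.29*I)
P = -10319414 (P = (-31 + 360)*(-17699 - 13667) = 329*(-31366) = -10319414)
K = I*sqrt(35830) ≈ 189.29*I
sqrt(K + P) = sqrt(I*sqrt(35830) - 10319414) = sqrt(-10319414 + I*sqrt(35830))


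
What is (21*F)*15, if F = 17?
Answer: 5355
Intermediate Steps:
(21*F)*15 = (21*17)*15 = 357*15 = 5355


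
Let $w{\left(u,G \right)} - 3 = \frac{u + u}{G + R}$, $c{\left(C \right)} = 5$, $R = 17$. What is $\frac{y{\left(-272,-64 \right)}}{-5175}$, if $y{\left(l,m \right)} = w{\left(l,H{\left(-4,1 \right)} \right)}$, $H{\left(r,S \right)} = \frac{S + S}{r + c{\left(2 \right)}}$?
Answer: $\frac{487}{98325} \approx 0.004953$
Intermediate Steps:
$H{\left(r,S \right)} = \frac{2 S}{5 + r}$ ($H{\left(r,S \right)} = \frac{S + S}{r + 5} = \frac{2 S}{5 + r}$)
$w{\left(u,G \right)} = 3 + \frac{2 u}{17 + G}$ ($w{\left(u,G \right)} = 3 + \frac{u + u}{G + 17} = 3 + \frac{2 u}{17 + G}$)
$y{\left(l,m \right)} = 3 + \frac{2 l}{19}$ ($y{\left(l,m \right)} = \frac{51 + 2 l + 3 \cdot 2 \cdot 1 \frac{1}{5 - 4}}{17 + 2 \cdot 1 \frac{1}{5 - 4}} = \frac{51 + 2 l + 3 \cdot 2 \cdot 1 \cdot 1^{-1}}{17 + 2 \cdot 1 \cdot 1^{-1}} = \frac{51 + 2 l + 3 \cdot 2 \cdot 1 \cdot 1}{17 + 2 \cdot 1 \cdot 1} = \frac{51 + 2 l + 3 \cdot 2}{17 + 2} = \frac{51 + 2 l + 6}{19} = \frac{57 + 2 l}{19} = 3 + \frac{2 l}{19}$)
$\frac{y{\left(-272,-64 \right)}}{-5175} = \frac{3 + \frac{2}{19} \left(-272\right)}{-5175} = \left(3 - \frac{544}{19}\right) \left(- \frac{1}{5175}\right) = \left(- \frac{487}{19}\right) \left(- \frac{1}{5175}\right) = \frac{487}{98325}$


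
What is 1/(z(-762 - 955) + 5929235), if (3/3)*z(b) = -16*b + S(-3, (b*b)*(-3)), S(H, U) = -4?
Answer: 1/5956703 ≈ 1.6788e-7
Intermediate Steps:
z(b) = -4 - 16*b (z(b) = -16*b - 4 = -4 - 16*b)
1/(z(-762 - 955) + 5929235) = 1/((-4 - 16*(-762 - 955)) + 5929235) = 1/((-4 - 16*(-1717)) + 5929235) = 1/((-4 + 27472) + 5929235) = 1/(27468 + 5929235) = 1/5956703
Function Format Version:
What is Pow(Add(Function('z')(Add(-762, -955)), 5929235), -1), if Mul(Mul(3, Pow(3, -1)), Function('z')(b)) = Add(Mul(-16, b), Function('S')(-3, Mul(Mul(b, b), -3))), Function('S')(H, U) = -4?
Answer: Rational(1, 5956703) ≈ 1.6788e-7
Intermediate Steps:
Function('z')(b) = Add(-4, Mul(-16, b)) (Function('z')(b) = Add(Mul(-16, b), -4) = Add(-4, Mul(-16, b)))
Pow(Add(Function('z')(Add(-762, -955)), 5929235), -1) = Pow(Add(Add(-4, Mul(-16, Add(-762, -955))), 5929235), -1) = Pow(Add(Add(-4, Mul(-16, -1717)), 5929235), -1) = Pow(Add(Add(-4, 27472), 5929235), -1) = Pow(Add(27468, 5929235), -1) = Pow(5956703, -1) = Rational(1, 5956703)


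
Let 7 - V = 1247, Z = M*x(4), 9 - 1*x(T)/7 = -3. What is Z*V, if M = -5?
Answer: 520800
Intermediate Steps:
x(T) = 84 (x(T) = 63 - 7*(-3) = 63 + 21 = 84)
Z = -420 (Z = -5*84 = -420)
V = -1240 (V = 7 - 1*1247 = 7 - 1247 = -1240)
Z*V = -420*(-1240) = 520800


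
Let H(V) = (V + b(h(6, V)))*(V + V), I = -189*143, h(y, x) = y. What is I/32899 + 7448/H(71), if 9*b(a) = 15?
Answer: -25388139/254605361 ≈ -0.099716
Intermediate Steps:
I = -27027
b(a) = 5/3 (b(a) = (1/9)*15 = 5/3)
H(V) = 2*V*(5/3 + V) (H(V) = (V + 5/3)*(V + V) = (5/3 + V)*(2*V) = 2*V*(5/3 + V))
I/32899 + 7448/H(71) = -27027/32899 + 7448/(((2/3)*71*(5 + 3*71))) = -27027*1/32899 + 7448/(((2/3)*71*(5 + 213))) = -27027/32899 + 7448/(((2/3)*71*218)) = -27027/32899 + 7448/(30956/3) = -27027/32899 + 7448*(3/30956) = -27027/32899 + 5586/7739 = -25388139/254605361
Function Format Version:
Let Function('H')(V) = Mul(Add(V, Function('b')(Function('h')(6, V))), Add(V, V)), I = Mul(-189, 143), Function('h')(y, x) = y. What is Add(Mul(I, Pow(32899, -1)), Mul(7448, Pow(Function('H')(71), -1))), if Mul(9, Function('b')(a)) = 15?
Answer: Rational(-25388139, 254605361) ≈ -0.099716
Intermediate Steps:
I = -27027
Function('b')(a) = Rational(5, 3) (Function('b')(a) = Mul(Rational(1, 9), 15) = Rational(5, 3))
Function('H')(V) = Mul(2, V, Add(Rational(5, 3), V)) (Function('H')(V) = Mul(Add(V, Rational(5, 3)), Add(V, V)) = Mul(Add(Rational(5, 3), V), Mul(2, V)) = Mul(2, V, Add(Rational(5, 3), V)))
Add(Mul(I, Pow(32899, -1)), Mul(7448, Pow(Function('H')(71), -1))) = Add(Mul(-27027, Pow(32899, -1)), Mul(7448, Pow(Mul(Rational(2, 3), 71, Add(5, Mul(3, 71))), -1))) = Add(Mul(-27027, Rational(1, 32899)), Mul(7448, Pow(Mul(Rational(2, 3), 71, Add(5, 213)), -1))) = Add(Rational(-27027, 32899), Mul(7448, Pow(Mul(Rational(2, 3), 71, 218), -1))) = Add(Rational(-27027, 32899), Mul(7448, Pow(Rational(30956, 3), -1))) = Add(Rational(-27027, 32899), Mul(7448, Rational(3, 30956))) = Add(Rational(-27027, 32899), Rational(5586, 7739)) = Rational(-25388139, 254605361)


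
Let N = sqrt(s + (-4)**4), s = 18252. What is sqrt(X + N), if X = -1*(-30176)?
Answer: sqrt(30176 + 2*sqrt(4627)) ≈ 174.10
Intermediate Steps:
N = 2*sqrt(4627) (N = sqrt(18252 + (-4)**4) = sqrt(18252 + 256) = sqrt(18508) = 2*sqrt(4627) ≈ 136.04)
X = 30176
sqrt(X + N) = sqrt(30176 + 2*sqrt(4627))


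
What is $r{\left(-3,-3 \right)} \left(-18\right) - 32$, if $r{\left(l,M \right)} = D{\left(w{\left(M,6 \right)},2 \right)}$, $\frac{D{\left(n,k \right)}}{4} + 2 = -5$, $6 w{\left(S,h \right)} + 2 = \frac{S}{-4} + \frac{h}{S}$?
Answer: $472$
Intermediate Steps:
$w{\left(S,h \right)} = - \frac{1}{3} - \frac{S}{24} + \frac{h}{6 S}$ ($w{\left(S,h \right)} = - \frac{1}{3} + \frac{\frac{S}{-4} + \frac{h}{S}}{6} = - \frac{1}{3} + \frac{S \left(- \frac{1}{4}\right) + \frac{h}{S}}{6} = - \frac{1}{3} + \frac{- \frac{S}{4} + \frac{h}{S}}{6} = - \frac{1}{3} - \left(\frac{S}{24} - \frac{h}{6 S}\right) = - \frac{1}{3} - \frac{S}{24} + \frac{h}{6 S}$)
$D{\left(n,k \right)} = -28$ ($D{\left(n,k \right)} = -8 + 4 \left(-5\right) = -8 - 20 = -28$)
$r{\left(l,M \right)} = -28$
$r{\left(-3,-3 \right)} \left(-18\right) - 32 = \left(-28\right) \left(-18\right) - 32 = 504 - 32 = 472$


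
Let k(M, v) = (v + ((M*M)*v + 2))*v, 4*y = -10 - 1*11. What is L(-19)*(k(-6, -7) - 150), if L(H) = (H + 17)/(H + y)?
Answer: 136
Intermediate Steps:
y = -21/4 (y = (-10 - 1*11)/4 = (-10 - 11)/4 = (¼)*(-21) = -21/4 ≈ -5.2500)
L(H) = (17 + H)/(-21/4 + H) (L(H) = (H + 17)/(H - 21/4) = (17 + H)/(-21/4 + H))
k(M, v) = v*(2 + v + v*M²) (k(M, v) = (v + (M²*v + 2))*v = (v + (v*M² + 2))*v = (v + (2 + v*M²))*v = (2 + v + v*M²)*v = v*(2 + v + v*M²))
L(-19)*(k(-6, -7) - 150) = (4*(17 - 19)/(-21 + 4*(-19)))*(-7*(2 - 7 - 7*(-6)²) - 150) = (4*(-2)/(-21 - 76))*(-7*(2 - 7 - 7*36) - 150) = (4*(-2)/(-97))*(-7*(2 - 7 - 252) - 150) = (4*(-1/97)*(-2))*(-7*(-257) - 150) = 8*(1799 - 150)/97 = (8/97)*1649 = 136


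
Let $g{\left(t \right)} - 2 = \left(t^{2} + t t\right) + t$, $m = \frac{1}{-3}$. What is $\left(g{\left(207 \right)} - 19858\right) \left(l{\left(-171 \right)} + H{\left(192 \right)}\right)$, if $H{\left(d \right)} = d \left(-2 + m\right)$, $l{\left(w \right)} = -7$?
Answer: $-30052295$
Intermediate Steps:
$m = - \frac{1}{3} \approx -0.33333$
$H{\left(d \right)} = - \frac{7 d}{3}$ ($H{\left(d \right)} = d \left(-2 - \frac{1}{3}\right) = d \left(- \frac{7}{3}\right) = - \frac{7 d}{3}$)
$g{\left(t \right)} = 2 + t + 2 t^{2}$ ($g{\left(t \right)} = 2 + \left(\left(t^{2} + t t\right) + t\right) = 2 + \left(\left(t^{2} + t^{2}\right) + t\right) = 2 + \left(2 t^{2} + t\right) = 2 + \left(t + 2 t^{2}\right) = 2 + t + 2 t^{2}$)
$\left(g{\left(207 \right)} - 19858\right) \left(l{\left(-171 \right)} + H{\left(192 \right)}\right) = \left(\left(2 + 207 + 2 \cdot 207^{2}\right) - 19858\right) \left(-7 - 448\right) = \left(\left(2 + 207 + 2 \cdot 42849\right) - 19858\right) \left(-7 - 448\right) = \left(\left(2 + 207 + 85698\right) - 19858\right) \left(-455\right) = \left(85907 - 19858\right) \left(-455\right) = 66049 \left(-455\right) = -30052295$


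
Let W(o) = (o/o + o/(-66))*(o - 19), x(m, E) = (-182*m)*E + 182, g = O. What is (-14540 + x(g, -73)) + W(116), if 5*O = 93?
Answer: 38393539/165 ≈ 2.3269e+5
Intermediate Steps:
O = 93/5 (O = (1/5)*93 = 93/5 ≈ 18.600)
g = 93/5 ≈ 18.600
x(m, E) = 182 - 182*E*m (x(m, E) = -182*E*m + 182 = 182 - 182*E*m)
W(o) = (1 - o/66)*(-19 + o) (W(o) = (1 + o*(-1/66))*(-19 + o) = (1 - o/66)*(-19 + o))
(-14540 + x(g, -73)) + W(116) = (-14540 + (182 - 182*(-73)*93/5)) + (-19 - 1/66*116**2 + (85/66)*116) = (-14540 + (182 + 1235598/5)) + (-19 - 1/66*13456 + 4930/33) = (-14540 + 1236508/5) + (-19 - 6728/33 + 4930/33) = 1163808/5 - 2425/33 = 38393539/165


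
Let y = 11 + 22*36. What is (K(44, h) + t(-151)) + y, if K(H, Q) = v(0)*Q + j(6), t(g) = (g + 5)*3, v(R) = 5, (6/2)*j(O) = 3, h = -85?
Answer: -59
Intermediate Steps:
j(O) = 1 (j(O) = (⅓)*3 = 1)
t(g) = 15 + 3*g (t(g) = (5 + g)*3 = 15 + 3*g)
K(H, Q) = 1 + 5*Q (K(H, Q) = 5*Q + 1 = 1 + 5*Q)
y = 803 (y = 11 + 792 = 803)
(K(44, h) + t(-151)) + y = ((1 + 5*(-85)) + (15 + 3*(-151))) + 803 = ((1 - 425) + (15 - 453)) + 803 = (-424 - 438) + 803 = -862 + 803 = -59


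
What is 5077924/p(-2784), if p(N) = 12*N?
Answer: -1269481/8352 ≈ -152.00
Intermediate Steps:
5077924/p(-2784) = 5077924/((12*(-2784))) = 5077924/(-33408) = 5077924*(-1/33408) = -1269481/8352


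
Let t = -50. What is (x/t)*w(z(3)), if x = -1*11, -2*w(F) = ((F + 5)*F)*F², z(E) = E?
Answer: -594/25 ≈ -23.760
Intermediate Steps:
w(F) = -F³*(5 + F)/2 (w(F) = -(F + 5)*F*F²/2 = -(5 + F)*F*F²/2 = -F*(5 + F)*F²/2 = -F³*(5 + F)/2)
x = -11
(x/t)*w(z(3)) = (-11/(-50))*((½)*3³*(-5 - 1*3)) = (-11*(-1/50))*((½)*27*(-5 - 3)) = 11*((½)*27*(-8))/50 = (11/50)*(-108) = -594/25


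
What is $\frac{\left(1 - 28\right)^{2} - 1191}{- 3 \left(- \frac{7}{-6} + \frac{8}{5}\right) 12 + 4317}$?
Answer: $- \frac{70}{639} \approx -0.10955$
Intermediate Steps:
$\frac{\left(1 - 28\right)^{2} - 1191}{- 3 \left(- \frac{7}{-6} + \frac{8}{5}\right) 12 + 4317} = \frac{\left(-27\right)^{2} - 1191}{- 3 \left(\left(-7\right) \left(- \frac{1}{6}\right) + 8 \cdot \frac{1}{5}\right) 12 + 4317} = \frac{729 - 1191}{- 3 \left(\frac{7}{6} + \frac{8}{5}\right) 12 + 4317} = - \frac{462}{\left(-3\right) \frac{83}{30} \cdot 12 + 4317} = - \frac{462}{\left(- \frac{83}{10}\right) 12 + 4317} = - \frac{462}{- \frac{498}{5} + 4317} = - \frac{462}{\frac{21087}{5}} = \left(-462\right) \frac{5}{21087} = - \frac{70}{639}$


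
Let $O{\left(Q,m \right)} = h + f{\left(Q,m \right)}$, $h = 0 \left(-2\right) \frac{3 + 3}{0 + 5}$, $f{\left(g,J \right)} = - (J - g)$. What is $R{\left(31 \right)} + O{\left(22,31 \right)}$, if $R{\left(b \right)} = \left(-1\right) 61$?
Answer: $-70$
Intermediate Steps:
$R{\left(b \right)} = -61$
$f{\left(g,J \right)} = g - J$
$h = 0$ ($h = 0 \cdot \frac{6}{5} = 0$)
$O{\left(Q,m \right)} = Q - m$ ($O{\left(Q,m \right)} = 0 + \left(Q - m\right) = Q - m$)
$R{\left(31 \right)} + O{\left(22,31 \right)} = -61 + \left(22 - 31\right) = -61 - 9 = -70$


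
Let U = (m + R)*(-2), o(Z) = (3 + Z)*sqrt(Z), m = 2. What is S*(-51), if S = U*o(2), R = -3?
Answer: -510*sqrt(2) ≈ -721.25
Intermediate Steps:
o(Z) = sqrt(Z)*(3 + Z)
U = 2 (U = (2 - 3)*(-2) = -1*(-2) = 2)
S = 10*sqrt(2) (S = 2*(sqrt(2)*(3 + 2)) = 2*(sqrt(2)*5) = 2*(5*sqrt(2)) = 10*sqrt(2) ≈ 14.142)
S*(-51) = (10*sqrt(2))*(-51) = -510*sqrt(2)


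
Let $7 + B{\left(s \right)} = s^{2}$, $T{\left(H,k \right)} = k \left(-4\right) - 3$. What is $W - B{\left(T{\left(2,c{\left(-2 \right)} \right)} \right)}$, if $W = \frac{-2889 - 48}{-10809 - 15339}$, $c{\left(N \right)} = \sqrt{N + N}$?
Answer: $\frac{541371}{8716} - 48 i \approx 62.112 - 48.0 i$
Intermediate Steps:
$c{\left(N \right)} = \sqrt{2} \sqrt{N}$ ($c{\left(N \right)} = \sqrt{2 N} = \sqrt{2} \sqrt{N}$)
$T{\left(H,k \right)} = -3 - 4 k$ ($T{\left(H,k \right)} = - 4 k - 3 = -3 - 4 k$)
$W = \frac{979}{8716}$ ($W = - \frac{2937}{-26148} = \left(-2937\right) \left(- \frac{1}{26148}\right) = \frac{979}{8716} \approx 0.11232$)
$B{\left(s \right)} = -7 + s^{2}$
$W - B{\left(T{\left(2,c{\left(-2 \right)} \right)} \right)} = \frac{979}{8716} - \left(-7 + \left(-3 - 4 \sqrt{2} \sqrt{-2}\right)^{2}\right) = \frac{979}{8716} - \left(-7 + \left(-3 - 4 \sqrt{2} i \sqrt{2}\right)^{2}\right) = \frac{979}{8716} - \left(-7 + \left(-3 - 4 \cdot 2 i\right)^{2}\right) = \frac{979}{8716} - \left(-7 + \left(-3 - 8 i\right)^{2}\right) = \frac{979}{8716} + \left(7 - \left(-3 - 8 i\right)^{2}\right) = \frac{61991}{8716} - \left(-3 - 8 i\right)^{2}$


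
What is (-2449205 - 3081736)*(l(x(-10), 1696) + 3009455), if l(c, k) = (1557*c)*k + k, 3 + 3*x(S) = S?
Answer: 46635572617101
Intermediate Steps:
x(S) = -1 + S/3
l(c, k) = k + 1557*c*k (l(c, k) = 1557*c*k + k = k + 1557*c*k)
(-2449205 - 3081736)*(l(x(-10), 1696) + 3009455) = (-2449205 - 3081736)*(1696*(1 + 1557*(-1 + (1/3)*(-10))) + 3009455) = -5530941*(1696*(1 + 1557*(-1 - 10/3)) + 3009455) = -5530941*(1696*(1 + 1557*(-13/3)) + 3009455) = -5530941*(1696*(1 - 6747) + 3009455) = -5530941*(1696*(-6746) + 3009455) = -5530941*(-11441216 + 3009455) = -5530941*(-8431761) = 46635572617101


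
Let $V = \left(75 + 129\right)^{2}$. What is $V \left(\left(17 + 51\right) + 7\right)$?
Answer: $3121200$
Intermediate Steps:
$V = 41616$ ($V = 204^{2} = 41616$)
$V \left(\left(17 + 51\right) + 7\right) = 41616 \left(\left(17 + 51\right) + 7\right) = 41616 \left(68 + 7\right) = 41616 \cdot 75 = 3121200$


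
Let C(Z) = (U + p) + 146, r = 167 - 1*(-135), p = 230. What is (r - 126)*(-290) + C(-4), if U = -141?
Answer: -50805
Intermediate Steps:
r = 302 (r = 167 + 135 = 302)
C(Z) = 235 (C(Z) = (-141 + 230) + 146 = 89 + 146 = 235)
(r - 126)*(-290) + C(-4) = (302 - 126)*(-290) + 235 = 176*(-290) + 235 = -51040 + 235 = -50805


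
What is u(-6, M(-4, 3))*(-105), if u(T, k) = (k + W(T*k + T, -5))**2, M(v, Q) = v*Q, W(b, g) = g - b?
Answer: -723345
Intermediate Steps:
M(v, Q) = Q*v
u(T, k) = (-5 + k - T - T*k)**2 (u(T, k) = (k + (-5 - (T*k + T)))**2 = (k + (-5 - (T + T*k)))**2 = (k + (-5 + (-T - T*k)))**2 = (k + (-5 - T - T*k))**2 = (-5 + k - T - T*k)**2)
u(-6, M(-4, 3))*(-105) = (5 - 3*(-4) - 6*(1 + 3*(-4)))**2*(-105) = (5 - 1*(-12) - 6*(1 - 12))**2*(-105) = (5 + 12 - 6*(-11))**2*(-105) = (5 + 12 + 66)**2*(-105) = 83**2*(-105) = 6889*(-105) = -723345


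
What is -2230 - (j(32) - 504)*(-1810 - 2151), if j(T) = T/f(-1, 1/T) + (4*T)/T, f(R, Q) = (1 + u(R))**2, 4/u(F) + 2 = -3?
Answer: 1186070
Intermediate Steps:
u(F) = -4/5 (u(F) = 4/(-2 - 3) = 4/(-5) = 4*(-1/5) = -4/5)
f(R, Q) = 1/25 (f(R, Q) = (1 - 4/5)**2 = (1/5)**2 = 1/25)
j(T) = 4 + 25*T (j(T) = T/(1/25) + (4*T)/T = T*25 + 4 = 25*T + 4 = 4 + 25*T)
-2230 - (j(32) - 504)*(-1810 - 2151) = -2230 - ((4 + 25*32) - 504)*(-1810 - 2151) = -2230 - ((4 + 800) - 504)*(-3961) = -2230 - (804 - 504)*(-3961) = -2230 - 300*(-3961) = -2230 - 1*(-1188300) = -2230 + 1188300 = 1186070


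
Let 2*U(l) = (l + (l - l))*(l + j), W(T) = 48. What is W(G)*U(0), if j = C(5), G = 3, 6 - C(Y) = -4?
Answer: 0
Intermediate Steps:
C(Y) = 10 (C(Y) = 6 - 1*(-4) = 6 + 4 = 10)
j = 10
U(l) = l*(10 + l)/2 (U(l) = ((l + (l - l))*(l + 10))/2 = ((l + 0)*(10 + l))/2 = (l*(10 + l))/2 = l*(10 + l)/2)
W(G)*U(0) = 48*((½)*0*(10 + 0)) = 48*((½)*0*10) = 48*0 = 0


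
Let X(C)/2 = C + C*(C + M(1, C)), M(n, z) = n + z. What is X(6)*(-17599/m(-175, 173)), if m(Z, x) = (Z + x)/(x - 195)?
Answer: -32522952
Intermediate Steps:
m(Z, x) = (Z + x)/(-195 + x)
X(C) = 2*C + 2*C*(1 + 2*C) (X(C) = 2*(C + C*(C + (1 + C))) = 2*(C + C*(1 + 2*C)) = 2*C + 2*C*(1 + 2*C))
X(6)*(-17599/m(-175, 173)) = (4*6*(1 + 6))*(-17599*(-195 + 173)/(-175 + 173)) = (4*6*7)*(-17599/(-2/(-22))) = 168*(-17599/((-1/22*(-2)))) = 168*(-17599/1/11) = 168*(-17599*11) = 168*(-193589) = -32522952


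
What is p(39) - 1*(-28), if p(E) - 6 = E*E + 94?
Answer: 1649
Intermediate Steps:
p(E) = 100 + E**2 (p(E) = 6 + (E*E + 94) = 6 + (E**2 + 94) = 6 + (94 + E**2) = 100 + E**2)
p(39) - 1*(-28) = (100 + 39**2) - 1*(-28) = (100 + 1521) + 28 = 1621 + 28 = 1649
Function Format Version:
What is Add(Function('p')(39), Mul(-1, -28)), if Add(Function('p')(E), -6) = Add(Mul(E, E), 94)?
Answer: 1649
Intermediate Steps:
Function('p')(E) = Add(100, Pow(E, 2)) (Function('p')(E) = Add(6, Add(Mul(E, E), 94)) = Add(6, Add(Pow(E, 2), 94)) = Add(6, Add(94, Pow(E, 2))) = Add(100, Pow(E, 2)))
Add(Function('p')(39), Mul(-1, -28)) = Add(Add(100, Pow(39, 2)), Mul(-1, -28)) = Add(Add(100, 1521), 28) = Add(1621, 28) = 1649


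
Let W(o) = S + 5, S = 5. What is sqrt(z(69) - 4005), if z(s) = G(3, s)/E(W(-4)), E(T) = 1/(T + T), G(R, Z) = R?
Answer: I*sqrt(3945) ≈ 62.809*I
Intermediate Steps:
W(o) = 10 (W(o) = 5 + 5 = 10)
E(T) = 1/(2*T)
z(s) = 60 (z(s) = 3/(((1/2)/10)) = 3/(((1/2)*(1/10))) = 3/(1/20) = 3*20 = 60)
sqrt(z(69) - 4005) = sqrt(60 - 4005) = sqrt(-3945) = I*sqrt(3945)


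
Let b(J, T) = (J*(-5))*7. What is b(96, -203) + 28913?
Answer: 25553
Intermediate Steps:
b(J, T) = -35*J (b(J, T) = -5*J*7 = -35*J)
b(96, -203) + 28913 = -35*96 + 28913 = -3360 + 28913 = 25553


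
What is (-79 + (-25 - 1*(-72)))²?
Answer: 1024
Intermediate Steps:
(-79 + (-25 - 1*(-72)))² = (-79 + (-25 + 72))² = (-79 + 47)² = (-32)² = 1024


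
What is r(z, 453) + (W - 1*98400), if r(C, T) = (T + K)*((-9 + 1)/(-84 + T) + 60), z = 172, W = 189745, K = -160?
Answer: 40190981/369 ≈ 1.0892e+5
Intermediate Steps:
r(C, T) = (-160 + T)*(60 - 8/(-84 + T)) (r(C, T) = (T - 160)*((-9 + 1)/(-84 + T) + 60) = (-160 + T)*(-8/(-84 + T) + 60) = (-160 + T)*(60 - 8/(-84 + T)))
r(z, 453) + (W - 1*98400) = 4*(201920 - 3662*453 + 15*453**2)/(-84 + 453) + (189745 - 1*98400) = 4*(201920 - 1658886 + 15*205209)/369 + (189745 - 98400) = 4*(1/369)*(201920 - 1658886 + 3078135) + 91345 = 4*(1/369)*1621169 + 91345 = 6484676/369 + 91345 = 40190981/369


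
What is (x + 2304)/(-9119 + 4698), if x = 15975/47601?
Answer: -12187631/23382669 ≈ -0.52122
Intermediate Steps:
x = 1775/5289 (x = 15975*(1/47601) = 1775/5289 ≈ 0.33560)
(x + 2304)/(-9119 + 4698) = (1775/5289 + 2304)/(-9119 + 4698) = (12187631/5289)/(-4421) = (12187631/5289)*(-1/4421) = -12187631/23382669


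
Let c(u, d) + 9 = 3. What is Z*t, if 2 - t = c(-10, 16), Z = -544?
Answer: -4352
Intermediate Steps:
c(u, d) = -6 (c(u, d) = -9 + 3 = -6)
t = 8 (t = 2 - 1*(-6) = 2 + 6 = 8)
Z*t = -544*8 = -4352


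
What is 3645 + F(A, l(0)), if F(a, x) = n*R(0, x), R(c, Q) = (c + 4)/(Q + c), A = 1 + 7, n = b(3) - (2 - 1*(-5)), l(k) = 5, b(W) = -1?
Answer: 18193/5 ≈ 3638.6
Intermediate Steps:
n = -8 (n = -1 - (2 - 1*(-5)) = -1 - (2 + 5) = -1 - 1*7 = -1 - 7 = -8)
A = 8
R(c, Q) = (4 + c)/(Q + c)
F(a, x) = -32/x (F(a, x) = -8*(4 + 0)/(x + 0) = -8*4/x = -32/x)
3645 + F(A, l(0)) = 3645 - 32/5 = 18193/5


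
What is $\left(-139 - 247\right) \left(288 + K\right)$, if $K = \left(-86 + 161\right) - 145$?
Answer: $-84148$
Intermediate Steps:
$K = -70$ ($K = 75 - 145 = -70$)
$\left(-139 - 247\right) \left(288 + K\right) = \left(-139 - 247\right) \left(288 - 70\right) = \left(-139 + \left(-216 + \left(-68 + 37\right)\right)\right) 218 = \left(-139 - 247\right) 218 = \left(-386\right) 218 = -84148$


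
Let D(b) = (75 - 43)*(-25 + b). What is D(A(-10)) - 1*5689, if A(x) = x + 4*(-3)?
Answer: -7193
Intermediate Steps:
A(x) = -12 + x (A(x) = x - 12 = -12 + x)
D(b) = -800 + 32*b (D(b) = 32*(-25 + b) = -800 + 32*b)
D(A(-10)) - 1*5689 = (-800 + 32*(-12 - 10)) - 1*5689 = (-800 + 32*(-22)) - 5689 = (-800 - 704) - 5689 = -1504 - 5689 = -7193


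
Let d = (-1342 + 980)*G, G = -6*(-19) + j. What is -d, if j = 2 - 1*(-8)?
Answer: 44888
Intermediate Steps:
j = 10 (j = 2 + 8 = 10)
G = 124 (G = -6*(-19) + 10 = 114 + 10 = 124)
d = -44888 (d = (-1342 + 980)*124 = -362*124 = -44888)
-d = -1*(-44888) = 44888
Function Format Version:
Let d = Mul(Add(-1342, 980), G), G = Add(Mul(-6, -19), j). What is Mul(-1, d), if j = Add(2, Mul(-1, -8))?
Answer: 44888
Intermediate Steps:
j = 10 (j = Add(2, 8) = 10)
G = 124 (G = Add(Mul(-6, -19), 10) = Add(114, 10) = 124)
d = -44888 (d = Mul(Add(-1342, 980), 124) = Mul(-362, 124) = -44888)
Mul(-1, d) = Mul(-1, -44888) = 44888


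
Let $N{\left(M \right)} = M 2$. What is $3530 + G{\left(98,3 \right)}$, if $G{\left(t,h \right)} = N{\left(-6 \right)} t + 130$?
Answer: $2484$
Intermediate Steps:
$N{\left(M \right)} = 2 M$
$G{\left(t,h \right)} = 130 - 12 t$ ($G{\left(t,h \right)} = 2 \left(-6\right) t + 130 = - 12 t + 130 = 130 - 12 t$)
$3530 + G{\left(98,3 \right)} = 3530 + \left(130 - 1176\right) = 3530 - 1046 = 2484$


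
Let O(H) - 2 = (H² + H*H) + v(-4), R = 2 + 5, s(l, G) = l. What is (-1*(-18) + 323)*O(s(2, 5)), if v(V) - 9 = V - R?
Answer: 2728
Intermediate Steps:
R = 7
v(V) = 2 + V (v(V) = 9 + (V - 1*7) = 9 + (V - 7) = 9 + (-7 + V) = 2 + V)
O(H) = 2*H² (O(H) = 2 + ((H² + H*H) + (2 - 4)) = 2 + ((H² + H²) - 2) = 2 + (2*H² - 2) = 2 + (-2 + 2*H²) = 2*H²)
(-1*(-18) + 323)*O(s(2, 5)) = (-1*(-18) + 323)*(2*2²) = (18 + 323)*(2*4) = 341*8 = 2728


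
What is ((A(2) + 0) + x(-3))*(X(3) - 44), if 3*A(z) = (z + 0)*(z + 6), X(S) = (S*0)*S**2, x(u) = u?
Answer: -308/3 ≈ -102.67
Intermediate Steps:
X(S) = 0 (X(S) = 0*S**2 = 0)
A(z) = z*(6 + z)/3 (A(z) = ((z + 0)*(z + 6))/3 = (z*(6 + z))/3 = z*(6 + z)/3)
((A(2) + 0) + x(-3))*(X(3) - 44) = (((1/3)*2*(6 + 2) + 0) - 3)*(0 - 44) = (((1/3)*2*8 + 0) - 3)*(-44) = ((16/3 + 0) - 3)*(-44) = (16/3 - 3)*(-44) = (7/3)*(-44) = -308/3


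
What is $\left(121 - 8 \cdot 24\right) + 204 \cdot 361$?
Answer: $73573$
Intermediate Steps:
$\left(121 - 8 \cdot 24\right) + 204 \cdot 361 = \left(121 - 192\right) + 73644 = -71 + 73644 = 73573$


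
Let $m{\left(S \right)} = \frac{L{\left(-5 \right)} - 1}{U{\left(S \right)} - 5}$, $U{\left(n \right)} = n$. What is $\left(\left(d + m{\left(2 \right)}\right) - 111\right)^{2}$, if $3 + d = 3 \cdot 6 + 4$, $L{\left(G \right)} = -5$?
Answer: $8100$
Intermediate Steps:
$d = 19$ ($d = -3 + \left(3 \cdot 6 + 4\right) = -3 + \left(18 + 4\right) = -3 + 22 = 19$)
$m{\left(S \right)} = - \frac{6}{-5 + S}$ ($m{\left(S \right)} = \frac{-5 - 1}{S - 5} = - \frac{6}{-5 + S}$)
$\left(\left(d + m{\left(2 \right)}\right) - 111\right)^{2} = \left(\left(19 - \frac{6}{-5 + 2}\right) - 111\right)^{2} = \left(\left(19 - \frac{6}{-3}\right) - 111\right)^{2} = \left(\left(19 - -2\right) - 111\right)^{2} = \left(\left(19 + 2\right) - 111\right)^{2} = \left(21 - 111\right)^{2} = \left(-90\right)^{2} = 8100$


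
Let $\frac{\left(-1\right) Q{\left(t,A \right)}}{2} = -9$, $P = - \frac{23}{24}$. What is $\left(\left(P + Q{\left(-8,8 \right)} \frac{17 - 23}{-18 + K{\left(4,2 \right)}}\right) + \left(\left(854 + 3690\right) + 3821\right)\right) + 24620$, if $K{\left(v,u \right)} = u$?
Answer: $\frac{791779}{24} \approx 32991.0$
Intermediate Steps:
$P = - \frac{23}{24}$ ($P = \left(-23\right) \frac{1}{24} = - \frac{23}{24} \approx -0.95833$)
$Q{\left(t,A \right)} = 18$ ($Q{\left(t,A \right)} = \left(-2\right) \left(-9\right) = 18$)
$\left(\left(P + Q{\left(-8,8 \right)} \frac{17 - 23}{-18 + K{\left(4,2 \right)}}\right) + \left(\left(854 + 3690\right) + 3821\right)\right) + 24620 = \left(\left(- \frac{23}{24} + 18 \frac{17 - 23}{-18 + 2}\right) + \left(\left(854 + 3690\right) + 3821\right)\right) + 24620 = \left(\left(- \frac{23}{24} + 18 \left(- \frac{6}{-16}\right)\right) + \left(4544 + 3821\right)\right) + 24620 = \left(\left(- \frac{23}{24} + 18 \left(\left(-6\right) \left(- \frac{1}{16}\right)\right)\right) + 8365\right) + 24620 = \left(\left(- \frac{23}{24} + 18 \cdot \frac{3}{8}\right) + 8365\right) + 24620 = \left(\left(- \frac{23}{24} + \frac{27}{4}\right) + 8365\right) + 24620 = \left(\frac{139}{24} + 8365\right) + 24620 = \frac{200899}{24} + 24620 = \frac{791779}{24}$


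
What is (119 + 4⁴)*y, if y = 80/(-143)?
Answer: -30000/143 ≈ -209.79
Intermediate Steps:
y = -80/143 (y = 80*(-1/143) = -80/143 ≈ -0.55944)
(119 + 4⁴)*y = (119 + 4⁴)*(-80/143) = (119 + 256)*(-80/143) = 375*(-80/143) = -30000/143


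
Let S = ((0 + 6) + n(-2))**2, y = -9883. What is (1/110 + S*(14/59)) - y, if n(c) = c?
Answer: 64165369/6490 ≈ 9886.8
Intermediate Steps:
S = 16 (S = ((0 + 6) - 2)**2 = (6 - 2)**2 = 4**2 = 16)
(1/110 + S*(14/59)) - y = (1/110 + 16*(14/59)) - 1*(-9883) = (1/110 + 16*(14*(1/59))) + 9883 = (1/110 + 16*(14/59)) + 9883 = (1/110 + 224/59) + 9883 = 24699/6490 + 9883 = 64165369/6490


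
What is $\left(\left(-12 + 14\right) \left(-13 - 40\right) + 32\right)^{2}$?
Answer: $5476$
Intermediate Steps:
$\left(\left(-12 + 14\right) \left(-13 - 40\right) + 32\right)^{2} = \left(2 \left(-13 - 40\right) + 32\right)^{2} = \left(2 \left(-53\right) + 32\right)^{2} = \left(-106 + 32\right)^{2} = \left(-74\right)^{2} = 5476$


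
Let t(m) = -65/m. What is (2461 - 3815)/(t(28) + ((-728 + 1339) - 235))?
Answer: -37912/10463 ≈ -3.6234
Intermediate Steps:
(2461 - 3815)/(t(28) + ((-728 + 1339) - 235)) = (2461 - 3815)/(-65/28 + ((-728 + 1339) - 235)) = -1354/(-65*1/28 + (611 - 235)) = -1354/(-65/28 + 376) = -1354/10463/28 = -1354*28/10463 = -37912/10463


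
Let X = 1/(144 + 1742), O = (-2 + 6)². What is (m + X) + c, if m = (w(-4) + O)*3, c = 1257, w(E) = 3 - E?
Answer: 2500837/1886 ≈ 1326.0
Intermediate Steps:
O = 16 (O = 4² = 16)
X = 1/1886 ≈ 0.00053022
m = 69 (m = ((3 - 1*(-4)) + 16)*3 = ((3 + 4) + 16)*3 = (7 + 16)*3 = 23*3 = 69)
(m + X) + c = (69 + 1/1886) + 1257 = 130135/1886 + 1257 = 2500837/1886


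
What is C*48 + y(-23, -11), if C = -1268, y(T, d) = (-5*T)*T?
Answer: -63509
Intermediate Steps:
y(T, d) = -5*T²
C*48 + y(-23, -11) = -1268*48 - 5*(-23)² = -60864 - 5*529 = -60864 - 2645 = -63509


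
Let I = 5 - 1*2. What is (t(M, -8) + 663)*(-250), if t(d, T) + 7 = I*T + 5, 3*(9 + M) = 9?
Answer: -159250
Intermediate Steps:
M = -6 (M = -9 + (⅓)*9 = -9 + 3 = -6)
I = 3 (I = 5 - 2 = 3)
t(d, T) = -2 + 3*T (t(d, T) = -7 + (3*T + 5) = -7 + (5 + 3*T) = -2 + 3*T)
(t(M, -8) + 663)*(-250) = ((-2 + 3*(-8)) + 663)*(-250) = ((-2 - 24) + 663)*(-250) = (-26 + 663)*(-250) = 637*(-250) = -159250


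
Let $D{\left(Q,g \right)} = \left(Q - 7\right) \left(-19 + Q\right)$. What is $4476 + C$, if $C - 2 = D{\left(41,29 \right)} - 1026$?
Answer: $4200$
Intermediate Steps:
$D{\left(Q,g \right)} = \left(-19 + Q\right) \left(-7 + Q\right)$ ($D{\left(Q,g \right)} = \left(-7 + Q\right) \left(-19 + Q\right) = \left(-19 + Q\right) \left(-7 + Q\right)$)
$C = -276$ ($C = 2 + \left(\left(133 + 41^{2} - 1066\right) - 1026\right) = 2 + \left(\left(133 + 1681 - 1066\right) - 1026\right) = 2 + \left(748 - 1026\right) = 2 - 278 = -276$)
$4476 + C = 4476 - 276 = 4200$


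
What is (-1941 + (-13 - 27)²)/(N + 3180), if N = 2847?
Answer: -341/6027 ≈ -0.056579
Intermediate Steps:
(-1941 + (-13 - 27)²)/(N + 3180) = (-1941 + (-13 - 27)²)/(2847 + 3180) = (-1941 + (-40)²)/6027 = (-1941 + 1600)*(1/6027) = -341*1/6027 = -341/6027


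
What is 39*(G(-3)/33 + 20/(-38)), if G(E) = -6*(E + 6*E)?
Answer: 26832/209 ≈ 128.38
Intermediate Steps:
G(E) = -42*E
39*(G(-3)/33 + 20/(-38)) = 39*(-42*(-3)/33 + 20/(-38)) = 39*(126*(1/33) + 20*(-1/38)) = 39*(42/11 - 10/19) = 39*(688/209) = 26832/209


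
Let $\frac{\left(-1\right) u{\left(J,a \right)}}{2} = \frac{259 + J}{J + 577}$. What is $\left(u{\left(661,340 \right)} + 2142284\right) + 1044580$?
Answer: $\frac{1972667896}{619} \approx 3.1869 \cdot 10^{6}$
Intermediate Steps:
$u{\left(J,a \right)} = - \frac{2 \left(259 + J\right)}{577 + J}$ ($u{\left(J,a \right)} = - 2 \frac{259 + J}{J + 577} = - 2 \frac{259 + J}{577 + J} = - \frac{2 \left(259 + J\right)}{577 + J}$)
$\left(u{\left(661,340 \right)} + 2142284\right) + 1044580 = \left(\frac{2 \left(-259 - 661\right)}{577 + 661} + 2142284\right) + 1044580 = \left(\frac{2 \left(-259 - 661\right)}{1238} + 2142284\right) + 1044580 = \left(2 \cdot \frac{1}{1238} \left(-920\right) + 2142284\right) + 1044580 = \left(- \frac{920}{619} + 2142284\right) + 1044580 = \frac{1326072876}{619} + 1044580 = \frac{1972667896}{619}$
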